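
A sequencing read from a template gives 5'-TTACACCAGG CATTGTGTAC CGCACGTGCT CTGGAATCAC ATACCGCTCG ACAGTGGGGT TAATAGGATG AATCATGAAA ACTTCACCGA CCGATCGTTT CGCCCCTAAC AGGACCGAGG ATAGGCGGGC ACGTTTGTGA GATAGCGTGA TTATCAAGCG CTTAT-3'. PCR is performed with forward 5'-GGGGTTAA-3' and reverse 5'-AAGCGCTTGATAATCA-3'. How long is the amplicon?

Forward primer GGGGTTAA is found on the top strand at positions 56–63.
The reverse primer's reverse complement is TGATTATCAAGCGCTT, which matches the template at positions 148–163.
The product runs from position 56 to position 163, so its length is 163 − 56 + 1 = 108 bp.

108 bp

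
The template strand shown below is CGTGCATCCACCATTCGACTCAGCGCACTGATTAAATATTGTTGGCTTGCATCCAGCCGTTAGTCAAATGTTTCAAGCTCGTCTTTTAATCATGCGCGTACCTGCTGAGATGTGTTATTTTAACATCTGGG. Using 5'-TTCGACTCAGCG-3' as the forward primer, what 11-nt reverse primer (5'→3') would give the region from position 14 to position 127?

The product's 3' end on the top strand is position 127.
The reverse primer anneals to the top strand over positions 117–127, i.e. to ATTTTAACATC.
Its sequence written 5'→3' is the reverse complement: GATGTTAAAAT.

5'-GATGTTAAAAT-3'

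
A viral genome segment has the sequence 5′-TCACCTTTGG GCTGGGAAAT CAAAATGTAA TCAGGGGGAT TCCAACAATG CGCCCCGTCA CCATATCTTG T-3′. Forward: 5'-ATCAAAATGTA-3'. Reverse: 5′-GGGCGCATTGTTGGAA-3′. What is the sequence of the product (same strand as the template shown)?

Forward primer ATCAAAATGTA is found on the top strand at positions 19–29.
Taking the reverse complement of GGGCGCATTGTTGGAA gives TTCCAACAATGCGCCC, found at positions 40–55 on the template; the primer anneals here to the top strand with its 3' end pointing upstream.
The product is the template from position 19 through 55 (37 bp).

5'-ATCAAAATGTAATCAGGGGGATTCCAACAATGCGCCC-3'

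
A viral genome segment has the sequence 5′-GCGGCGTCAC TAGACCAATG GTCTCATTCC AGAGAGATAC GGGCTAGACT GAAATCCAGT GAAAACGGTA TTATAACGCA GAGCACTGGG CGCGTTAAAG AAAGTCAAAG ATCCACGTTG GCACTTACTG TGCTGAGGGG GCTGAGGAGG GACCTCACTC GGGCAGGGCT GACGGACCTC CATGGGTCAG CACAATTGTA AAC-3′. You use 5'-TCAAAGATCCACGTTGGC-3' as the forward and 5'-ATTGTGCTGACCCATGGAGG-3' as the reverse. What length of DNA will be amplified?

92 bp

Scanning the template, TCAAAGATCCACGTTGGC occurs at positions 105–122; this primer anneals to the bottom strand there with its 3' end pointing downstream.
Reverse complement of the reverse primer: CCTCCATGGGTCAGCACAAT. This occurs on the top strand at positions 177–196.
The product runs from position 105 to position 196, so its length is 196 − 105 + 1 = 92 bp.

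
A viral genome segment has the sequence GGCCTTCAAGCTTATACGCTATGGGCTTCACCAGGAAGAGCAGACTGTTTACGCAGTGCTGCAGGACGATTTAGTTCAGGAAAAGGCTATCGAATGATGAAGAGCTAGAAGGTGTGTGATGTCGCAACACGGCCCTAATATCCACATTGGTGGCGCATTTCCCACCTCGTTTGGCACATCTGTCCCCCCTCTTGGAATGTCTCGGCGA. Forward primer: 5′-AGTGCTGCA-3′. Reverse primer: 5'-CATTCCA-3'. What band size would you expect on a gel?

Forward primer AGTGCTGCA is found on the top strand at positions 55–63.
The reverse primer's reverse complement is TGGAATG, which matches the template at positions 193–199.
The product runs from position 55 to position 199, so its length is 199 − 55 + 1 = 145 bp.

145 bp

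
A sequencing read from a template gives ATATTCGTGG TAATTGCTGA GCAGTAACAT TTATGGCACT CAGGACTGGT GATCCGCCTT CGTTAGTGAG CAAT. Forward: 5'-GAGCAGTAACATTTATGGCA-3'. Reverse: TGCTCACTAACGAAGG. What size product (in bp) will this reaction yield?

54 bp

Scanning the template, GAGCAGTAACATTTATGGCA occurs at positions 19–38; this primer anneals to the bottom strand there with its 3' end pointing downstream.
Reverse complement of the reverse primer: CCTTCGTTAGTGAGCA. This occurs on the top strand at positions 57–72.
Product length = (reverse-primer end) − (forward-primer start) + 1 = 72 − 19 + 1 = 54 bp.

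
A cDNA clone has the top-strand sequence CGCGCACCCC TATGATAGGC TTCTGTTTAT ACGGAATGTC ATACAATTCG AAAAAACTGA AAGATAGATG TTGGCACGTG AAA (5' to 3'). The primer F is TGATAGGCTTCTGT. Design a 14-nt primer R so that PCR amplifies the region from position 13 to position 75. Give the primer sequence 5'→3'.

The product's 3' end on the top strand is position 75.
The reverse primer anneals to the top strand over positions 62–75, i.e. to AGATAGATGTTGGC.
Its sequence written 5'→3' is the reverse complement: GCCAACATCTATCT.

5'-GCCAACATCTATCT-3'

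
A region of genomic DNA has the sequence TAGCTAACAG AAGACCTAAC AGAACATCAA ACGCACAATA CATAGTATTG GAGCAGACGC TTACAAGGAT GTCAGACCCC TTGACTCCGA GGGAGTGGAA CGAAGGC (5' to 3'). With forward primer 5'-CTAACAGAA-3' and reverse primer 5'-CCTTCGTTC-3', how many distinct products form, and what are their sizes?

Two products: 103 bp, 91 bp

The forward primer CTAACAGAA matches the top strand at positions 4–12, 16–24.
The reverse primer's reverse complement is GAACGAAGG, matching at positions 98–106.
Each forward site pairs with the reverse site to give a product ending at position 106: sizes 103, 91 bp.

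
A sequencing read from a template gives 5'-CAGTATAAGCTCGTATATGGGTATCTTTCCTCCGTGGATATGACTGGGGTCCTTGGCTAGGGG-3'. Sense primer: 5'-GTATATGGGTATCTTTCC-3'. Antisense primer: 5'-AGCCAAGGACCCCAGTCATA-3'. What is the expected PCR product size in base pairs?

46 bp

Forward primer GTATATGGGTATCTTTCC is found on the top strand at positions 13–30.
Taking the reverse complement of AGCCAAGGACCCCAGTCATA gives TATGACTGGGGTCCTTGGCT, found at positions 39–58 on the template; the primer anneals here to the top strand with its 3' end pointing upstream.
The product runs from position 13 to position 58, so its length is 58 − 13 + 1 = 46 bp.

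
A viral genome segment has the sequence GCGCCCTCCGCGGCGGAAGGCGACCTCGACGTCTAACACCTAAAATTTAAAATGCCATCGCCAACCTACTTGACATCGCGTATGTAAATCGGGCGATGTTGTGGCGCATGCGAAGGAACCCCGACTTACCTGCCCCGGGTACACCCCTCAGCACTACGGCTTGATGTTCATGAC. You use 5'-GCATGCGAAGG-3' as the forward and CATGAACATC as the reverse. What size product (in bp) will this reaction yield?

67 bp

Forward primer GCATGCGAAGG is found on the top strand at positions 106–116.
Taking the reverse complement of CATGAACATC gives GATGTTCATG, found at positions 163–172 on the template; the primer anneals here to the top strand with its 3' end pointing upstream.
Product length = (reverse-primer end) − (forward-primer start) + 1 = 172 − 106 + 1 = 67 bp.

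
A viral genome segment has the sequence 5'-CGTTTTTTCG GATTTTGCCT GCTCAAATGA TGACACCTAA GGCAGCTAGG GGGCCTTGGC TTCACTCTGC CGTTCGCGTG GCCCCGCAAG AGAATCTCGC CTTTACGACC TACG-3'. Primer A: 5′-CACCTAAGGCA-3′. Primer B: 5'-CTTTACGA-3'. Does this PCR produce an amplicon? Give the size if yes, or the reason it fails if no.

Primer A (CACCTAAGGCA) matches the top strand at positions 34–44 (3' end points downstream).
Primer B (CTTTACGA) also matches the top strand directly, at positions 101–108 — its reverse complement TCGTAAAG is not present.
Both primers anneal to the bottom strand with 3' ends pointing the same way, so neither can prime synthesis back toward the other.

No product — both primers anneal to the same strand and extend in the same direction.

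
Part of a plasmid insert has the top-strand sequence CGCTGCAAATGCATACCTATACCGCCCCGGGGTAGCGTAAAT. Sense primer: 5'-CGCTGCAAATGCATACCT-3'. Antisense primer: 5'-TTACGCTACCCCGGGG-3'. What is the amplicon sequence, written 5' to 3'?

Scanning the template, CGCTGCAAATGCATACCT occurs at positions 1–18; this primer anneals to the bottom strand there with its 3' end pointing downstream.
Taking the reverse complement of TTACGCTACCCCGGGG gives CCCCGGGGTAGCGTAA, found at positions 25–40 on the template; the primer anneals here to the top strand with its 3' end pointing upstream.
The product is the template from position 1 through 40 (40 bp).

5'-CGCTGCAAATGCATACCTATACCGCCCCGGGGTAGCGTAA-3'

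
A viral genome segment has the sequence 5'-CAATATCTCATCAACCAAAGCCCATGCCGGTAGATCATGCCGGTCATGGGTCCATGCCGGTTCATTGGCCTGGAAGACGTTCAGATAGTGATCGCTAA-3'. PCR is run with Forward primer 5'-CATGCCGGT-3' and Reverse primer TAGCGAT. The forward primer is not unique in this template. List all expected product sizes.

The forward primer CATGCCGGT matches the top strand at positions 23–31, 36–44, 53–61.
The reverse primer's reverse complement is ATCGCTA, matching at positions 91–97.
Each forward site pairs with the reverse site to give a product ending at position 97: sizes 75, 62, 45 bp.

75 bp, 62 bp, 45 bp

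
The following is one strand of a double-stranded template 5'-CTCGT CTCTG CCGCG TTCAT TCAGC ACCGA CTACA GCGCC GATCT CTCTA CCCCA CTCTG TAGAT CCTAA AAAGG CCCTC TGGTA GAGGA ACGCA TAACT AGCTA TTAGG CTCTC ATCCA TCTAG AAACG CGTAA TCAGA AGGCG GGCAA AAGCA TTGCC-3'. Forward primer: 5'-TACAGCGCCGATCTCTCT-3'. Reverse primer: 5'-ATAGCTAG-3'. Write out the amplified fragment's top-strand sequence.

5'-TACAGCGCCGATCTCTCTACCCCACTCTGTAGATCCTAAAAAGGCCCTCTGGTAGAGGAACGCATAACTAGCTAT-3'

Forward primer TACAGCGCCGATCTCTCT is found on the top strand at positions 32–49.
Reverse complement of the reverse primer: CTAGCTAT. This occurs on the top strand at positions 99–106.
The product is the template from position 32 through 106 (75 bp).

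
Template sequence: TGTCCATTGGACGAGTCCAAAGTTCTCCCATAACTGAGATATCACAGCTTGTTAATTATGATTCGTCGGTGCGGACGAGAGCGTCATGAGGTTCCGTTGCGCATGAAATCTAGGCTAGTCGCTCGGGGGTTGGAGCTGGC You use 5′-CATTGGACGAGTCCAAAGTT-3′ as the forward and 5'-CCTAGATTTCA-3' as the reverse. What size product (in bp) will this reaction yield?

110 bp

Forward primer CATTGGACGAGTCCAAAGTT is found on the top strand at positions 5–24.
Reverse complement of the reverse primer: TGAAATCTAGG. This occurs on the top strand at positions 104–114.
The product runs from position 5 to position 114, so its length is 114 − 5 + 1 = 110 bp.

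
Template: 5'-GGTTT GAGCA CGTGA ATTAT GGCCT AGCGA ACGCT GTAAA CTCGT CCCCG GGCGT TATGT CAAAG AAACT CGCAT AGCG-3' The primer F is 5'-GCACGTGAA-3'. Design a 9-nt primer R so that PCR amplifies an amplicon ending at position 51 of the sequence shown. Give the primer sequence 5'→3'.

The forward primer binds at positions 8–16; the product's 3' end on the top strand is position 51.
The reverse primer anneals to the top strand over positions 43–51, i.e. to CGTCCCCGG.
Its sequence written 5'→3' is the reverse complement: CCGGGGACG.

5'-CCGGGGACG-3'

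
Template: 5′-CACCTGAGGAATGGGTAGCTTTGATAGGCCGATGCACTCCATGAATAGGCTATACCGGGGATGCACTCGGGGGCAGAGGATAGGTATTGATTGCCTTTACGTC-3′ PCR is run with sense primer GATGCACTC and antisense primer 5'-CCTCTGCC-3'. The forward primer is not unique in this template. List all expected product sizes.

49 bp, 20 bp

The forward primer GATGCACTC matches the top strand at positions 31–39, 60–68.
The reverse primer's reverse complement is GGCAGAGG, matching at positions 72–79.
Each forward site pairs with the reverse site to give a product ending at position 79: sizes 49, 20 bp.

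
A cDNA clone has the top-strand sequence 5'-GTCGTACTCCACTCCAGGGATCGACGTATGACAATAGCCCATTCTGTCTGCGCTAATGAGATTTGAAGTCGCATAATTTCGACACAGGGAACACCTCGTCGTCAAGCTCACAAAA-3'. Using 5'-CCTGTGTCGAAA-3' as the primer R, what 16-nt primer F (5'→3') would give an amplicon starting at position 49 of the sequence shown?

5'-TGCGCTAATGAGATTT-3'

The reverse primer's reverse complement TTTCGACACAGG matches the template at positions 77–88; the product starts at position 49.
The forward primer is identical to the top strand over positions 49–64: TGCGCTAATGAGATTT.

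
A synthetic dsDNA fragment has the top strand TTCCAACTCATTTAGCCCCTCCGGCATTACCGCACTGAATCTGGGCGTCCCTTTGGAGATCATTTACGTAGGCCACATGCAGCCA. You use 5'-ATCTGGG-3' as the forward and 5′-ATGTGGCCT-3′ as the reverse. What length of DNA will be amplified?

40 bp

Forward primer ATCTGGG is found on the top strand at positions 39–45.
The reverse primer's reverse complement is AGGCCACAT, which matches the template at positions 70–78.
Product length = (reverse-primer end) − (forward-primer start) + 1 = 78 − 39 + 1 = 40 bp.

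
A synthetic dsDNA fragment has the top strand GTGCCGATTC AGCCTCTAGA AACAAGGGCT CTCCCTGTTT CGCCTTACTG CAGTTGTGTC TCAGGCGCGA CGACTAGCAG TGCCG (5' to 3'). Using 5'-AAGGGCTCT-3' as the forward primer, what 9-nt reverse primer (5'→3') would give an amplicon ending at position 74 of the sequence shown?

The forward primer binds at positions 24–32; the product's 3' end on the top strand is position 74.
The reverse primer anneals to the top strand over positions 66–74, i.e. to CGCGACGAC.
Its sequence written 5'→3' is the reverse complement: GTCGTCGCG.

5'-GTCGTCGCG-3'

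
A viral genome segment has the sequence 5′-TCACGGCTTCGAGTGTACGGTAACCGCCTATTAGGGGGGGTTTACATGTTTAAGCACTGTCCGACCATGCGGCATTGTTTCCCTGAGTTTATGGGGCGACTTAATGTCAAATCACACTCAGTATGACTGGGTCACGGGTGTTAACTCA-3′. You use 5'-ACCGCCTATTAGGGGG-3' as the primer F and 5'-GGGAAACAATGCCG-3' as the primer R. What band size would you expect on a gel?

61 bp

Scanning the template, ACCGCCTATTAGGGGG occurs at positions 23–38; this primer anneals to the bottom strand there with its 3' end pointing downstream.
The reverse primer's reverse complement is CGGCATTGTTTCCC, which matches the template at positions 70–83.
Product length = (reverse-primer end) − (forward-primer start) + 1 = 83 − 23 + 1 = 61 bp.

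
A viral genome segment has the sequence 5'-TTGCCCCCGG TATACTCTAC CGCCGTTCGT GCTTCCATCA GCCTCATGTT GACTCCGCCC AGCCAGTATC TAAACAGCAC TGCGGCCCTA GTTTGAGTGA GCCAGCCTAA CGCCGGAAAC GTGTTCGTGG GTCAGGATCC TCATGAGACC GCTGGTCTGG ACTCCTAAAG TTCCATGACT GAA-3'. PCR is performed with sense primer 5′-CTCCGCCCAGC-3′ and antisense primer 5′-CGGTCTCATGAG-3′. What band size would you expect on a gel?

Forward primer CTCCGCCCAGC is found on the top strand at positions 53–63.
Reverse complement of the reverse primer: CTCATGAGACCG. This occurs on the top strand at positions 140–151.
Amplicon spans positions 53–151: 99 bp.

99 bp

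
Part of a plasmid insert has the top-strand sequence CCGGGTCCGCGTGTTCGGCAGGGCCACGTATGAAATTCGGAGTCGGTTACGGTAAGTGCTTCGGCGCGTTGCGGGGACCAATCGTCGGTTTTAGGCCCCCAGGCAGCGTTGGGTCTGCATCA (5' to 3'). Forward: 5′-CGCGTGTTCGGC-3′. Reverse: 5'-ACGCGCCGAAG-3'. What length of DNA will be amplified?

62 bp

The forward primer matches the template at positions 8–19.
Taking the reverse complement of ACGCGCCGAAG gives CTTCGGCGCGT, found at positions 59–69 on the template; the primer anneals here to the top strand with its 3' end pointing upstream.
Product length = (reverse-primer end) − (forward-primer start) + 1 = 69 − 8 + 1 = 62 bp.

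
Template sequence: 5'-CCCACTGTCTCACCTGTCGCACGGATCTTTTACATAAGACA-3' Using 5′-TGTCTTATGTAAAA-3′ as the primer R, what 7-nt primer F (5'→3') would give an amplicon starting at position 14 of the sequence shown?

5'-CTGTCGC-3'

The reverse primer's reverse complement TTTTACATAAGACA matches the template at positions 28–41; the product starts at position 14.
The forward primer is identical to the top strand over positions 14–20: CTGTCGC.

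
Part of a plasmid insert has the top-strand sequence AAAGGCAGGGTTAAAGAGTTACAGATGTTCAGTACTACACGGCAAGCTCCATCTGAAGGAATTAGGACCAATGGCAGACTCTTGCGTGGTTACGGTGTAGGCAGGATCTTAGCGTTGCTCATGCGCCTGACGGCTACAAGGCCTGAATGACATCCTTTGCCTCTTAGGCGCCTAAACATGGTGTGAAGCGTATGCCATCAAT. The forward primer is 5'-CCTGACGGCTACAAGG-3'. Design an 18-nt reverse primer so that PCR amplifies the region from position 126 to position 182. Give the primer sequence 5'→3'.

The product's 3' end on the top strand is position 182.
The reverse primer anneals to the top strand over positions 165–182, i.e. to TAGGCGCCTAAACATGGT.
Its sequence written 5'→3' is the reverse complement: ACCATGTTTAGGCGCCTA.

5'-ACCATGTTTAGGCGCCTA-3'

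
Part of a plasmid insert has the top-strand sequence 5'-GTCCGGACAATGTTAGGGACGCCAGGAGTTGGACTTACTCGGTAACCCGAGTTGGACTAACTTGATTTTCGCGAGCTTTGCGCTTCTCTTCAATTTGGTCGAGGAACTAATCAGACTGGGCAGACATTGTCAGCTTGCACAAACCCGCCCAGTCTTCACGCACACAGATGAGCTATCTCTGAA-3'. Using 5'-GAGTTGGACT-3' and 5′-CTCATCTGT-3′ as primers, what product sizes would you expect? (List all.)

147 bp, 124 bp

The forward primer GAGTTGGACT matches the top strand at positions 26–35, 49–58.
The reverse primer's reverse complement is ACAGATGAG, matching at positions 164–172.
Each forward site pairs with the reverse site to give a product ending at position 172: sizes 147, 124 bp.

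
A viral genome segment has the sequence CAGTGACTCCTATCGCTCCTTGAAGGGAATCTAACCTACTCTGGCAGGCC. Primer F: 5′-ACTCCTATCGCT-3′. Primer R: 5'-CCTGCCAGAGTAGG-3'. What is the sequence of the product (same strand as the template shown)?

5'-ACTCCTATCGCTCCTTGAAGGGAATCTAACCTACTCTGGCAGG-3'

The forward primer matches the template at positions 6–17.
The reverse primer's reverse complement is CCTACTCTGGCAGG, which matches the template at positions 35–48.
The product is the template from position 6 through 48 (43 bp).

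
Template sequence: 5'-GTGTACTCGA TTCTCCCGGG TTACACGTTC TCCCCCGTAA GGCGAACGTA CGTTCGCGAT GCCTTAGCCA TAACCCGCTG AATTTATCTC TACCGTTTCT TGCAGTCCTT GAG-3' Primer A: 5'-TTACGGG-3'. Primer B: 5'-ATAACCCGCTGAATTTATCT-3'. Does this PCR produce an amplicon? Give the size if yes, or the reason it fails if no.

No product — the primers' 3' ends point away from each other.

Primer A (TTACGGG) has reverse complement CCCGTAA, which matches the top strand at positions 34–40; primer A anneals to the top strand there with its 3' end pointing upstream toward position 34.
Primer B (ATAACCCGCTGAATTTATCT) matches the top strand directly at positions 70–89; it anneals to the bottom strand with its 3' end pointing downstream toward position 89.
The 3' ends diverge (primer A extends toward position 1, primer B toward position 113), so the primers never converge on a shared product.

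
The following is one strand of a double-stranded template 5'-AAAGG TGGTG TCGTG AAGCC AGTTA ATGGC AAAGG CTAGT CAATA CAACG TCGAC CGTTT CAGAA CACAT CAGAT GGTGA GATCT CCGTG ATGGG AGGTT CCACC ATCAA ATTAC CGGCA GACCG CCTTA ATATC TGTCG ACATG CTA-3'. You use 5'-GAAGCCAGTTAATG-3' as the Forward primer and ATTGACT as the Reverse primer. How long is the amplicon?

Scanning the template, GAAGCCAGTTAATG occurs at positions 15–28; this primer anneals to the bottom strand there with its 3' end pointing downstream.
Taking the reverse complement of ATTGACT gives AGTCAAT, found at positions 38–44 on the template; the primer anneals here to the top strand with its 3' end pointing upstream.
Product length = (reverse-primer end) − (forward-primer start) + 1 = 44 − 15 + 1 = 30 bp.

30 bp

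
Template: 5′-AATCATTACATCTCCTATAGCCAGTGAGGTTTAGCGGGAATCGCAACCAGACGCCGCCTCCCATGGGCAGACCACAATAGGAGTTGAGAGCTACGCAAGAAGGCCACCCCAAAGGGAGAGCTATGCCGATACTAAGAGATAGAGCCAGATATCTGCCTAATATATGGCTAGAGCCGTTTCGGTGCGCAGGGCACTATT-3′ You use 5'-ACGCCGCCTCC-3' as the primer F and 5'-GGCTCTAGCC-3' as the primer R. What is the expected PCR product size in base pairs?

The forward primer matches the template at positions 51–61.
Reverse complement of the reverse primer: GGCTAGAGCC. This occurs on the top strand at positions 166–175.
The product runs from position 51 to position 175, so its length is 175 − 51 + 1 = 125 bp.

125 bp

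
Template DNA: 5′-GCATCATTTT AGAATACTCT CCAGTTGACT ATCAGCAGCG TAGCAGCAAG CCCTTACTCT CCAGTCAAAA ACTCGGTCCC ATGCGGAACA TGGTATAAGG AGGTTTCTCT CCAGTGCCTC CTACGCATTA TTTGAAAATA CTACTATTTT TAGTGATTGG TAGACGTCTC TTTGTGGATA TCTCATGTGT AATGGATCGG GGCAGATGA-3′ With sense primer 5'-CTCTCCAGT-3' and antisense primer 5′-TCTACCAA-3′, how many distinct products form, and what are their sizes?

The forward primer CTCTCCAGT matches the top strand at positions 17–25, 57–65, 107–115.
The reverse primer's reverse complement is TTGGTAGA, matching at positions 157–164.
Each forward site pairs with the reverse site to give a product ending at position 164: sizes 148, 108, 58 bp.

Three products: 148 bp, 108 bp, 58 bp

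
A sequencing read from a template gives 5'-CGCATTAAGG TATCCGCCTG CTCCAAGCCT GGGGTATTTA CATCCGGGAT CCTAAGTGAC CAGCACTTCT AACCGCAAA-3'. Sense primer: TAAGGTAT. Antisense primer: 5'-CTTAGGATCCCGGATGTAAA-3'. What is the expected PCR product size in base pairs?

51 bp

The forward primer matches the template at positions 6–13.
Reverse complement of the reverse primer: TTTACATCCGGGATCCTAAG. This occurs on the top strand at positions 37–56.
Product length = (reverse-primer end) − (forward-primer start) + 1 = 56 − 6 + 1 = 51 bp.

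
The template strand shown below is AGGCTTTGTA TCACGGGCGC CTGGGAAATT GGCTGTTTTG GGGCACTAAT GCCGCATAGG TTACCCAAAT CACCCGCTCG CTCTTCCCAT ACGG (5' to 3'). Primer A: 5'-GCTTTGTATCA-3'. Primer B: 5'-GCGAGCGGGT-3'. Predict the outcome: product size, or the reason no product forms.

Primer A (GCTTTGTATCA) matches the top strand at positions 3–13; it acts as a forward primer.
Primer B's reverse complement is ACCCGCTCGC, matching the top strand at positions 72–81; it acts as a reverse primer.
The 3' ends face each other across positions 3–81, giving a 79 bp product.

Yes — a 79 bp product.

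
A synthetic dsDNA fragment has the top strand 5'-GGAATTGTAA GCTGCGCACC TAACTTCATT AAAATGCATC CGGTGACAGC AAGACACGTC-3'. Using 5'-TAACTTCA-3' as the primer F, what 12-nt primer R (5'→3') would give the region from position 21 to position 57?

5'-GTGTCTTGCTGT-3'

The product's 3' end on the top strand is position 57.
The reverse primer anneals to the top strand over positions 46–57, i.e. to ACAGCAAGACAC.
Its sequence written 5'→3' is the reverse complement: GTGTCTTGCTGT.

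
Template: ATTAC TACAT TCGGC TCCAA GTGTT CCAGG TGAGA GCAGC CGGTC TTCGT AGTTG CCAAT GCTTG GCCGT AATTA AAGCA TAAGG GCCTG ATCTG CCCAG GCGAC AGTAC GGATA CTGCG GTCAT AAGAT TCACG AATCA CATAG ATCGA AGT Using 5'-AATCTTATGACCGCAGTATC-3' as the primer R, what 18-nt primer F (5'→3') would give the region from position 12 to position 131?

5'-CGGCTCCAAGTGTTCCAG-3'

The reverse primer's reverse complement GATACTGCGGTCATAAGATT matches the template at positions 112–131; the product starts at position 12.
The forward primer is identical to the top strand over positions 12–29: CGGCTCCAAGTGTTCCAG.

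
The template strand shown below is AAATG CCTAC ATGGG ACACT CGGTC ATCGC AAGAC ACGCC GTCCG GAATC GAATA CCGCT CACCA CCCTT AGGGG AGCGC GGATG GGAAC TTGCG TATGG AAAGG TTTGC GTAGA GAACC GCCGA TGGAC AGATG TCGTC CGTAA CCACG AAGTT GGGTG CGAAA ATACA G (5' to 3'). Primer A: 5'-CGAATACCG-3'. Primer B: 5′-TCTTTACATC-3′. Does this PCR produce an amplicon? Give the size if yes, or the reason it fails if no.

Primer B (TCTTTACATC) does not match the top strand, and its reverse complement GATGTAAAGA does not match either.
With no annealing site for primer B, no amplification occurs.

No product — primer B has no binding site in the template.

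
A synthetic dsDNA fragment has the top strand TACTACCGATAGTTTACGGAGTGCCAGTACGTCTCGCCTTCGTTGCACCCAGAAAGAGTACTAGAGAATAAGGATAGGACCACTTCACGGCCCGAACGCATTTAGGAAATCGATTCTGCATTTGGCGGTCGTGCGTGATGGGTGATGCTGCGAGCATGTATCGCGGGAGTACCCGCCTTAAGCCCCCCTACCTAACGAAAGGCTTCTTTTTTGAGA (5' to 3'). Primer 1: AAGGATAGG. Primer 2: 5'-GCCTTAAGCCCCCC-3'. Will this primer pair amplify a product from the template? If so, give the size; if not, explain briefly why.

Primer 1 (AAGGATAGG) matches the top strand at positions 70–78 (3' end points downstream).
Primer 2 (GCCTTAAGCCCCCC) also matches the top strand directly, at positions 175–188 — its reverse complement GGGGGGCTTAAGGC is not present.
Both primers anneal to the bottom strand with 3' ends pointing the same way, so neither can prime synthesis back toward the other.

No product — both primers anneal to the same strand and extend in the same direction.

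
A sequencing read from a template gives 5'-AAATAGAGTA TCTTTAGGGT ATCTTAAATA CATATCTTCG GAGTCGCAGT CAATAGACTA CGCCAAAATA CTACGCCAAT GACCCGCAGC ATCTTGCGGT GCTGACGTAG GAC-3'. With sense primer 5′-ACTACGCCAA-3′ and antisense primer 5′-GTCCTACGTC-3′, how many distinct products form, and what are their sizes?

Two products: 57 bp, 44 bp

The forward primer ACTACGCCAA matches the top strand at positions 57–66, 70–79.
The reverse primer's reverse complement is GACGTAGGAC, matching at positions 104–113.
Each forward site pairs with the reverse site to give a product ending at position 113: sizes 57, 44 bp.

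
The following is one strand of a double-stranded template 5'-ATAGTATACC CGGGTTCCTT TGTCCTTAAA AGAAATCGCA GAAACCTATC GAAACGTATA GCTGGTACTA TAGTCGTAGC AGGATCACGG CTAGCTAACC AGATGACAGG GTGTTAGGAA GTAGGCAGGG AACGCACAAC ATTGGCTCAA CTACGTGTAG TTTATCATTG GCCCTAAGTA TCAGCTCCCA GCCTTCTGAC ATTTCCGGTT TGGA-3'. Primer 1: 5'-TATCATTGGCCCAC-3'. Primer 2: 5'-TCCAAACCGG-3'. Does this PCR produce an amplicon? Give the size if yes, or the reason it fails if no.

No product — primer 1 has no binding site in the template.

Primer 1 (TATCATTGGCCCAC) does not match the top strand, and its reverse complement GTGGGCCAATGATA does not match either.
With no annealing site for primer 1, no amplification occurs.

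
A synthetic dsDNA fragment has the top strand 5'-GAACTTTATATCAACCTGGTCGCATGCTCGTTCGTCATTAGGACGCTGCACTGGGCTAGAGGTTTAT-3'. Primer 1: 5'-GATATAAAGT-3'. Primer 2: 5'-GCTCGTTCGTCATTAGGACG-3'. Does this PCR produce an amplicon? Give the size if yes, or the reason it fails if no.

No product — the primers' 3' ends point away from each other.

Primer 1 (GATATAAAGT) has reverse complement ACTTTATATC, which matches the top strand at positions 3–12; primer 1 anneals to the top strand there with its 3' end pointing upstream toward position 3.
Primer 2 (GCTCGTTCGTCATTAGGACG) matches the top strand directly at positions 26–45; it anneals to the bottom strand with its 3' end pointing downstream toward position 45.
The 3' ends diverge (primer 1 extends toward position 1, primer 2 toward position 67), so the primers never converge on a shared product.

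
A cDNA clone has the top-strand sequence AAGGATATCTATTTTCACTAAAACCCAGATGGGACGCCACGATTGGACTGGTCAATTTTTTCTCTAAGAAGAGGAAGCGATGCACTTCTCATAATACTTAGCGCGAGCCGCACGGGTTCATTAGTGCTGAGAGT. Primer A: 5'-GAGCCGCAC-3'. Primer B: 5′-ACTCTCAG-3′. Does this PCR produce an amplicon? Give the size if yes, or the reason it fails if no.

Yes — a 30 bp product.

Primer A (GAGCCGCAC) matches the top strand at positions 105–113; it acts as a forward primer.
Primer B's reverse complement is CTGAGAGT, matching the top strand at positions 127–134; it acts as a reverse primer.
The 3' ends face each other across positions 105–134, giving a 30 bp product.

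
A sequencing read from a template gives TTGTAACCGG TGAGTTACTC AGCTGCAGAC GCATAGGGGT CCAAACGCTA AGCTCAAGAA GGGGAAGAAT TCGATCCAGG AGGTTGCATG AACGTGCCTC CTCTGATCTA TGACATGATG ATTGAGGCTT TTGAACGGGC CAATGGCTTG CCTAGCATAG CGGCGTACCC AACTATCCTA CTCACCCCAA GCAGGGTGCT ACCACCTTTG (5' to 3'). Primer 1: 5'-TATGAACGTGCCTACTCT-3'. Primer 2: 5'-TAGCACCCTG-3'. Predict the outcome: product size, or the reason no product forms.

No product — primer 1 has no binding site in the template.

Primer 1 (TATGAACGTGCCTACTCT) does not match the top strand, and its reverse complement AGAGTAGGCACGTTCATA does not match either.
With no annealing site for primer 1, no amplification occurs.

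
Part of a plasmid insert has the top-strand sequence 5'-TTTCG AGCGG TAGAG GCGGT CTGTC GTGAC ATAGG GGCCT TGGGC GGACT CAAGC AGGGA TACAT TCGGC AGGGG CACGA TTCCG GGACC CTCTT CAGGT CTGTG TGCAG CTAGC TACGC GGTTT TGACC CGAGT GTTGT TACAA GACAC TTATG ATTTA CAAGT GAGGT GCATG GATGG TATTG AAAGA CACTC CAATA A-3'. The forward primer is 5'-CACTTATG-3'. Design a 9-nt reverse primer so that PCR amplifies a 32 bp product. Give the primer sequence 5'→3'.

The forward primer binds at positions 148–155, so a 32 bp product ends at position 148 + 32 − 1 = 179.
The reverse primer anneals to the top strand over positions 171–179, i.e. to GCATGGATG.
Its sequence written 5'→3' is the reverse complement: CATCCATGC.

5'-CATCCATGC-3'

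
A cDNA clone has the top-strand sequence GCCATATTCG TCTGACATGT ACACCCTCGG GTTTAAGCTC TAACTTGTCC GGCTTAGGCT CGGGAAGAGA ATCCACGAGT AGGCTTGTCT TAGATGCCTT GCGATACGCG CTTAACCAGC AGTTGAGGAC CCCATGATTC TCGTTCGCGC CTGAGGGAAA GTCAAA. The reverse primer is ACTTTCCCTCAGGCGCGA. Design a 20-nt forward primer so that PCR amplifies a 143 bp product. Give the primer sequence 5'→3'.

5'-TACACCCTCGGGTTTAAGCT-3'

The reverse primer's reverse complement TCGCGCCTGAGGGAAAGT matches the template at positions 145–162, so the product ends at position 162.
A 143 bp product then starts at position 162 − 143 + 1 = 20.
The forward primer is identical to the top strand there: TACACCCTCGGGTTTAAGCT.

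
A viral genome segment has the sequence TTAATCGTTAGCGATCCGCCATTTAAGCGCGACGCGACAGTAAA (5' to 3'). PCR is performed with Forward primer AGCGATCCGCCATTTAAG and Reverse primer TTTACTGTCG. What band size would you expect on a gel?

The forward primer matches the template at positions 10–27.
Taking the reverse complement of TTTACTGTCG gives CGACAGTAAA, found at positions 35–44 on the template; the primer anneals here to the top strand with its 3' end pointing upstream.
The product runs from position 10 to position 44, so its length is 44 − 10 + 1 = 35 bp.

35 bp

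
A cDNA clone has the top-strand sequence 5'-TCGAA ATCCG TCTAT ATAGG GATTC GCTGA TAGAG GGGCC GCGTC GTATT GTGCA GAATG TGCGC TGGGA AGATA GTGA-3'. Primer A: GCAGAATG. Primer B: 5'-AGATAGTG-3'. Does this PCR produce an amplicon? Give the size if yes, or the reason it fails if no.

No product — both primers anneal to the same strand and extend in the same direction.

Primer A (GCAGAATG) matches the top strand at positions 53–60 (3' end points downstream).
Primer B (AGATAGTG) also matches the top strand directly, at positions 71–78 — its reverse complement CACTATCT is not present.
Both primers anneal to the bottom strand with 3' ends pointing the same way, so neither can prime synthesis back toward the other.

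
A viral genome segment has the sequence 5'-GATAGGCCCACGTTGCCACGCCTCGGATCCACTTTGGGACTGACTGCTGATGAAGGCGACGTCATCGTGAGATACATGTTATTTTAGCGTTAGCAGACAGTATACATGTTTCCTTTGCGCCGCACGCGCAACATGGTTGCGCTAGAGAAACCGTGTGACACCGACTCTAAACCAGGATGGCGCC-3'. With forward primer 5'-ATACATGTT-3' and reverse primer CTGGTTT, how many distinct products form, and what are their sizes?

Two products: 104 bp, 74 bp

The forward primer ATACATGTT matches the top strand at positions 72–80, 102–110.
The reverse primer's reverse complement is AAACCAG, matching at positions 169–175.
Each forward site pairs with the reverse site to give a product ending at position 175: sizes 104, 74 bp.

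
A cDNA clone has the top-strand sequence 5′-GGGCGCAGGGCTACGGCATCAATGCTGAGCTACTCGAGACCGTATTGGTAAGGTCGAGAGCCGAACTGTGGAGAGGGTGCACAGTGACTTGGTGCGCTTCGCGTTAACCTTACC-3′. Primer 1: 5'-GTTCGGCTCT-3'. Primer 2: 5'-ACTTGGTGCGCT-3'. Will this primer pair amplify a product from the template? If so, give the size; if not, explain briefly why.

No product — the primers' 3' ends point away from each other.

Primer 1 (GTTCGGCTCT) has reverse complement AGAGCCGAAC, which matches the top strand at positions 57–66; primer 1 anneals to the top strand there with its 3' end pointing upstream toward position 57.
Primer 2 (ACTTGGTGCGCT) matches the top strand directly at positions 87–98; it anneals to the bottom strand with its 3' end pointing downstream toward position 98.
The 3' ends diverge (primer 1 extends toward position 1, primer 2 toward position 114), so the primers never converge on a shared product.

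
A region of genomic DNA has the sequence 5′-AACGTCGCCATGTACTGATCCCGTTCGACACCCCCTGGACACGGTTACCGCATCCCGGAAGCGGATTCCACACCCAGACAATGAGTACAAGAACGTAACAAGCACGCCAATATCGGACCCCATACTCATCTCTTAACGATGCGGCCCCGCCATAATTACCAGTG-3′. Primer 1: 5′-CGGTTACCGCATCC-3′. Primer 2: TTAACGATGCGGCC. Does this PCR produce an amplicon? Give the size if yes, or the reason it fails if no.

No product — both primers anneal to the same strand and extend in the same direction.

Primer 1 (CGGTTACCGCATCC) matches the top strand at positions 42–55 (3' end points downstream).
Primer 2 (TTAACGATGCGGCC) also matches the top strand directly, at positions 133–146 — its reverse complement GGCCGCATCGTTAA is not present.
Both primers anneal to the bottom strand with 3' ends pointing the same way, so neither can prime synthesis back toward the other.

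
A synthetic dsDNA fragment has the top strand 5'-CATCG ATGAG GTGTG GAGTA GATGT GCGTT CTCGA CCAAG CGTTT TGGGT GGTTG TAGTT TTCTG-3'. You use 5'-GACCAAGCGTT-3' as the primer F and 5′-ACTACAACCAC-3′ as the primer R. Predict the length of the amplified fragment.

Forward primer GACCAAGCGTT is found on the top strand at positions 34–44.
The reverse primer's reverse complement is GTGGTTGTAGT, which matches the template at positions 49–59.
Product length = (reverse-primer end) − (forward-primer start) + 1 = 59 − 34 + 1 = 26 bp.

26 bp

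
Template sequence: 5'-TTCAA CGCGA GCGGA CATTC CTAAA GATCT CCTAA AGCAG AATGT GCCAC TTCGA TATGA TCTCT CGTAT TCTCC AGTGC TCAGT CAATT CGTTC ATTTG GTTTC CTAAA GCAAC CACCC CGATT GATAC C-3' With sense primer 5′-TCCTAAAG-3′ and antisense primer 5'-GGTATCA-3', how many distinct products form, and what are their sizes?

The forward primer TCCTAAAG matches the top strand at positions 19–26, 30–37, 104–111.
The reverse primer's reverse complement is TGATACC, matching at positions 125–131.
Each forward site pairs with the reverse site to give a product ending at position 131: sizes 113, 102, 28 bp.

Three products: 113 bp, 102 bp, 28 bp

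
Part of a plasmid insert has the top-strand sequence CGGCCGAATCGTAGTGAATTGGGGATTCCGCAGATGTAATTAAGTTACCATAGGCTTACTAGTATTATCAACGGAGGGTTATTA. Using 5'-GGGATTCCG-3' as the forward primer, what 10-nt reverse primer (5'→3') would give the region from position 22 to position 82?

The product's 3' end on the top strand is position 82.
The reverse primer anneals to the top strand over positions 73–82, i.e. to GGAGGGTTAT.
Its sequence written 5'→3' is the reverse complement: ATAACCCTCC.

5'-ATAACCCTCC-3'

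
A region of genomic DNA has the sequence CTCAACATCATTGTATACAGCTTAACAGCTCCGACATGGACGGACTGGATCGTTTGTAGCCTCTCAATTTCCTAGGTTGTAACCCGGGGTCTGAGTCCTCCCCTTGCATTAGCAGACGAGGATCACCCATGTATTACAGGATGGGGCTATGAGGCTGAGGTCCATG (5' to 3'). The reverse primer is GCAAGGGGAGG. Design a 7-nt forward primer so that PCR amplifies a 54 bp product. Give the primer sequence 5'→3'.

5'-TTGTAGC-3'

The reverse primer's reverse complement CCTCCCCTTGC matches the template at positions 97–107, so the product ends at position 107.
A 54 bp product then starts at position 107 − 54 + 1 = 54.
The forward primer is identical to the top strand there: TTGTAGC.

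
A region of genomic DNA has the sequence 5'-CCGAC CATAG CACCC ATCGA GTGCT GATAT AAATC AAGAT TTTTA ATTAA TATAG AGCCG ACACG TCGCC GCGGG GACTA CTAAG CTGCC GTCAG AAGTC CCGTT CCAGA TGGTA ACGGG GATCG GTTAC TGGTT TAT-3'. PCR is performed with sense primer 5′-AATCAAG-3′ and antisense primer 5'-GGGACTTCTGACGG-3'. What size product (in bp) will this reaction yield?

Forward primer AATCAAG is found on the top strand at positions 32–38.
Taking the reverse complement of GGGACTTCTGACGG gives CCGTCAGAAGTCCC, found at positions 89–102 on the template; the primer anneals here to the top strand with its 3' end pointing upstream.
The product runs from position 32 to position 102, so its length is 102 − 32 + 1 = 71 bp.

71 bp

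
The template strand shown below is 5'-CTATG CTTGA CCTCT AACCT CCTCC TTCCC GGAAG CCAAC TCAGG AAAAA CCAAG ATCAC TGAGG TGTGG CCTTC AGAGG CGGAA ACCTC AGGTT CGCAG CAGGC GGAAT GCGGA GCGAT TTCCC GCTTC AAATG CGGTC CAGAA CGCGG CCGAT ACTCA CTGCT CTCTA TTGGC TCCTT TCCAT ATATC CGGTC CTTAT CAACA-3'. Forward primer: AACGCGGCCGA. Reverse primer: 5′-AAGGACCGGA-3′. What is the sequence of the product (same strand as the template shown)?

5'-AACGCGGCCGATACTCACTGCTCTCTATTGGCTCCTTTCCATATATCCGGTCCTT-3'

Forward primer AACGCGGCCGA is found on the top strand at positions 144–154.
The reverse primer's reverse complement is TCCGGTCCTT, which matches the template at positions 189–198.
The product is the template from position 144 through 198 (55 bp).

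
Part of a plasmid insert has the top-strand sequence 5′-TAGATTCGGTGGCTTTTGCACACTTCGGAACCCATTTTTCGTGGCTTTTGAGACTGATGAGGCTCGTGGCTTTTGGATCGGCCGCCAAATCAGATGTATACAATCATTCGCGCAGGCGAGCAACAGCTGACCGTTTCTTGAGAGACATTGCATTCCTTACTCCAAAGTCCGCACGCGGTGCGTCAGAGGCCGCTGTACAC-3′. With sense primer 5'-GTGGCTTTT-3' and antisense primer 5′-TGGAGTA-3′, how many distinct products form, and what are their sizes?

Three products: 156 bp, 124 bp, 99 bp

The forward primer GTGGCTTTT matches the top strand at positions 9–17, 41–49, 66–74.
The reverse primer's reverse complement is TACTCCA, matching at positions 158–164.
Each forward site pairs with the reverse site to give a product ending at position 164: sizes 156, 124, 99 bp.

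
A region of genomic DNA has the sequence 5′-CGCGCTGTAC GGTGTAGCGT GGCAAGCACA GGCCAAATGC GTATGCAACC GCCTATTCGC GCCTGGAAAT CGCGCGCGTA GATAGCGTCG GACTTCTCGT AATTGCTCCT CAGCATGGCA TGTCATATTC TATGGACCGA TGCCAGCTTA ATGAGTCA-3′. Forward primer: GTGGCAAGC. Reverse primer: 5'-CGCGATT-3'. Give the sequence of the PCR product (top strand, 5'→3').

5'-GTGGCAAGCACAGGCCAAATGCGTATGCAACCGCCTATTCGCGCCTGGAAATCGCG-3'

The forward primer matches the template at positions 19–27.
Reverse complement of the reverse primer: AATCGCG. This occurs on the top strand at positions 68–74.
The product is the template from position 19 through 74 (56 bp).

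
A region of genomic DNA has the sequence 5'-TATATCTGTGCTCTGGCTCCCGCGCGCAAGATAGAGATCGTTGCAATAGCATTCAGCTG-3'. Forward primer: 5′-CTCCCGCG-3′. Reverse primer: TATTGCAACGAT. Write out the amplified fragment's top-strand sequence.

5'-CTCCCGCGCGCAAGATAGAGATCGTTGCAATA-3'

The forward primer matches the template at positions 17–24.
The reverse primer's reverse complement is ATCGTTGCAATA, which matches the template at positions 37–48.
The product is the template from position 17 through 48 (32 bp).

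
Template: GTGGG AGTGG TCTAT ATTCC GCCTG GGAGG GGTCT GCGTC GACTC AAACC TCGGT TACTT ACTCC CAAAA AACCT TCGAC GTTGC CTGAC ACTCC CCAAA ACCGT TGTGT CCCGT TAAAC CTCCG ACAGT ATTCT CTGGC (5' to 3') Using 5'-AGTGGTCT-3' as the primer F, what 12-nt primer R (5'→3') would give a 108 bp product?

5'-GGGACACAACGG-3'

The forward primer binds at positions 6–13, so a 108 bp product ends at position 6 + 108 − 1 = 113.
The reverse primer anneals to the top strand over positions 102–113, i.e. to CCGTTGTGTCCC.
Its sequence written 5'→3' is the reverse complement: GGGACACAACGG.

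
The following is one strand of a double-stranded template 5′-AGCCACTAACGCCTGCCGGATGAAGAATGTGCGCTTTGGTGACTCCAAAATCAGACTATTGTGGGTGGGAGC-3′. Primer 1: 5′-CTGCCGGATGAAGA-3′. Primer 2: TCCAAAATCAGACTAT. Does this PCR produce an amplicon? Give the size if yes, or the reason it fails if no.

Primer 1 (CTGCCGGATGAAGA) matches the top strand at positions 13–26 (3' end points downstream).
Primer 2 (TCCAAAATCAGACTAT) also matches the top strand directly, at positions 44–59 — its reverse complement ATAGTCTGATTTTGGA is not present.
Both primers anneal to the bottom strand with 3' ends pointing the same way, so neither can prime synthesis back toward the other.

No product — both primers anneal to the same strand and extend in the same direction.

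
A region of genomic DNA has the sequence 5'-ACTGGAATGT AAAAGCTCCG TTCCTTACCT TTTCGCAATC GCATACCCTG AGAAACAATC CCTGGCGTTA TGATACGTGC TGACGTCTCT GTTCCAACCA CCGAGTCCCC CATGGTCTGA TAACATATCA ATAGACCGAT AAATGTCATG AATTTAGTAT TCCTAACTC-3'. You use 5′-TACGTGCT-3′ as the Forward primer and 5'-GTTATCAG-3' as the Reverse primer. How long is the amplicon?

51 bp

The forward primer matches the template at positions 74–81.
Reverse complement of the reverse primer: CTGATAAC. This occurs on the top strand at positions 117–124.
Amplicon spans positions 74–124: 51 bp.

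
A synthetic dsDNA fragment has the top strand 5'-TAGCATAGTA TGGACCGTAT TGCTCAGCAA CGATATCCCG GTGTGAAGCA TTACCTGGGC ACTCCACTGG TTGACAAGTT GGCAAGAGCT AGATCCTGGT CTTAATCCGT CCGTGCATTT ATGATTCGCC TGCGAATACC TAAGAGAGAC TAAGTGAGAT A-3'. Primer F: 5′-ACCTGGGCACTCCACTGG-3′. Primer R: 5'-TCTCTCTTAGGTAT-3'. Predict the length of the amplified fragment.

Forward primer ACCTGGGCACTCCACTGG is found on the top strand at positions 53–70.
Reverse complement of the reverse primer: ATACCTAAGAGAGA. This occurs on the top strand at positions 136–149.
Amplicon spans positions 53–149: 97 bp.

97 bp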